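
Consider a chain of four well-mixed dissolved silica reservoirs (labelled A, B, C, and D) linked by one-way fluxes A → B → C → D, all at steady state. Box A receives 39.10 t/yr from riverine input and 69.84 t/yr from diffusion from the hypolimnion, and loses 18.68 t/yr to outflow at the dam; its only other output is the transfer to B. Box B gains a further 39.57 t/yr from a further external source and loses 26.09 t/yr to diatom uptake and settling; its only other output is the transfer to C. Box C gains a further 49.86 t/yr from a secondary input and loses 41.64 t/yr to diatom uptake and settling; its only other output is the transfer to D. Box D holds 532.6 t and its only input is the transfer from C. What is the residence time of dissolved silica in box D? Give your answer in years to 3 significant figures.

4.76 yr

Box A: F(A→B) = (39.10 + 69.84) − 18.68 = 90.260 t/yr.
Box B: F(B→C) = (90.260 + 39.57) − 26.09 = 103.74 t/yr.
Box C: F(C→D) = (103.74 + 49.86) − 41.64 = 111.96 t/yr.
Box D throughput = its input = 111.96 t/yr; τ = 532.6 / 111.96 = 4.757 yr.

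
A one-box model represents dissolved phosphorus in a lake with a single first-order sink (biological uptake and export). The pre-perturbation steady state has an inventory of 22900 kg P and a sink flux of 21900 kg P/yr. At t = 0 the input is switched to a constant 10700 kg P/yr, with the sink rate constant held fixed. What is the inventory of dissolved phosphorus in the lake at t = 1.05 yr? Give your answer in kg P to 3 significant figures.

15500 kg P

The sink rate constant is k = F₀/M₀ = 21900/22900 = 0.9563 yr⁻¹.
Solving dM/dt = F₁ − kM with M(0) = M₀ gives M(t) = F₁/k + (M₀ − F₁/k)·e^(−kt).
F₁/k = 10700/0.9563 = 11189 kg P; kt = 0.9563 × 1.05 = 1.004, e^(−kt) = 0.3664.
M(1.05) = 11189 + (22900 − 11189) × 0.3664 = 11189 + 4291 = 15479 kg P.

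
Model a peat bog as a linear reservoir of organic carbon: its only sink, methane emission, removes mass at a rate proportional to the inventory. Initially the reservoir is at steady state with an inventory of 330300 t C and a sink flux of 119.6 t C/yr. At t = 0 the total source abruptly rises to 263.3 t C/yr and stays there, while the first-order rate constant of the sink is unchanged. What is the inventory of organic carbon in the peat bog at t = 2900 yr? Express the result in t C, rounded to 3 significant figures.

588000 t C

Residence time τ = M₀/F₀ = 2762 yr. The eventual steady state is M_∞ = M₀·(F₁/F₀) = 330300 × 263.3/119.6 = 727160 t C.
The anomaly ΔM(t) = M(t) − M_∞ decays as ΔM₀·e^(−t/τ) with ΔM₀ = 330300 − 727160 = −396900 t C.
At t = 2900 yr, e^(−t/τ) = e^(−1.050) = 0.3499, so ΔM = −138900 t C and M = 727160 − 138900 = 588290 t C.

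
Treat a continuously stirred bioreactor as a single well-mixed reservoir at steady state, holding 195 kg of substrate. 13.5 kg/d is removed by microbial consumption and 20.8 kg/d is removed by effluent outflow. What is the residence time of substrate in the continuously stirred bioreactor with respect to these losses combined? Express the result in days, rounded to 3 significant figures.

5.69 d

Total removal = 13.50 + 20.80 = 34.300 kg/d.
τ = M / ΣF_out = 195 / 34.300 = 5.685 d.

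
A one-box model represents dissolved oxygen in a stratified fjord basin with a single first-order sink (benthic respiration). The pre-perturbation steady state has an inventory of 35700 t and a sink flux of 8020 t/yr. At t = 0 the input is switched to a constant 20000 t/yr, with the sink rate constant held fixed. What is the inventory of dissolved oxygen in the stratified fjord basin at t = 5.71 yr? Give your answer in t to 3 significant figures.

Residence time τ = M₀/F₀ = 4.451 yr. The eventual steady state is M_∞ = M₀·(F₁/F₀) = 35700 × 20000/8020 = 89027 t.
The anomaly ΔM(t) = M(t) − M_∞ decays as ΔM₀·e^(−t/τ) with ΔM₀ = 35700 − 89027 = −53330 t.
At t = 5.71 yr, e^(−t/τ) = e^(−1.283) = 0.2773, so ΔM = −14790 t and M = 89027 − 14790 = 74241 t.

74200 t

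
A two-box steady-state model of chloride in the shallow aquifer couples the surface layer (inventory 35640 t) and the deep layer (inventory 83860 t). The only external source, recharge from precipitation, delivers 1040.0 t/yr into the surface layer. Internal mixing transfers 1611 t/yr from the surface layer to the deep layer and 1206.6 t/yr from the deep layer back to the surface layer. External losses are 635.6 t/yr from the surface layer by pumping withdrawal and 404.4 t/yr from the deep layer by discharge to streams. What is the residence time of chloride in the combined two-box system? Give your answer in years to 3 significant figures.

For the system as a whole, the A↔B exchange is internal and contributes nothing to the throughput; only the external sinks remove mass.
M_total = 35640 + 83860 = 119500 t.
ΣF_external_out = 635.6 + 404.4 = 1040.0 t/yr.
τ = M_total / ΣF_ext = 119500 / 1040.0 = 114.9 yr.

115 yr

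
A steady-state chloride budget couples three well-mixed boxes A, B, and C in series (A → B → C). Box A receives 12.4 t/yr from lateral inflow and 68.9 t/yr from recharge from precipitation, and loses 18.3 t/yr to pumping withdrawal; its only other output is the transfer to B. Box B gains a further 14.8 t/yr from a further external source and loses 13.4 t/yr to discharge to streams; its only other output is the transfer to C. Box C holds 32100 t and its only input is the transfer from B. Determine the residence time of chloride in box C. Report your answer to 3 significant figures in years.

Box A: F(A→B) = (12.4 + 68.9) − 18.3 = 63.000 t/yr.
Box B: F(B→C) = (63.000 + 14.8) − 13.4 = 64.400 t/yr.
Box C throughput = its input = 64.400 t/yr; τ = 32100 / 64.400 = 498.4 yr.

498 yr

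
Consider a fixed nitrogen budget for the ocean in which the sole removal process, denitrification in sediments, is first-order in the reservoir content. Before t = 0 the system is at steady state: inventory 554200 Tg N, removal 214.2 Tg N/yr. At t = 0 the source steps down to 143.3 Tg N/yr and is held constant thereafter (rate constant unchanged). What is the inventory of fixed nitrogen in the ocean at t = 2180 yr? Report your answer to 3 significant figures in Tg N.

450000 Tg N

The sink rate constant is k = F₀/M₀ = 214.2/554200 = 0.0003865 yr⁻¹.
Solving dM/dt = F₁ − kM with M(0) = M₀ gives M(t) = F₁/k + (M₀ − F₁/k)·e^(−kt).
F₁/k = 143.3/0.0003865 = 370760 Tg N; kt = 0.0003865 × 2180 = 0.8426, e^(−kt) = 0.4306.
M(2180) = 370760 + (554200 − 370760) × 0.4306 = 370760 + 78990 = 449750 Tg N.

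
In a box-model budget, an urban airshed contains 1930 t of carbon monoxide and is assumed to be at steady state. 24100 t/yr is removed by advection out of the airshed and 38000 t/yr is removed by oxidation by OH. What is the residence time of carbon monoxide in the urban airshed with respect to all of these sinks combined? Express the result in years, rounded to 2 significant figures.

Total removal flux = 24100 + 38000 = 62100 t/yr.
τ = M / ΣF_out = 1930 / 62100 = 0.03108 yr.

0.031 yr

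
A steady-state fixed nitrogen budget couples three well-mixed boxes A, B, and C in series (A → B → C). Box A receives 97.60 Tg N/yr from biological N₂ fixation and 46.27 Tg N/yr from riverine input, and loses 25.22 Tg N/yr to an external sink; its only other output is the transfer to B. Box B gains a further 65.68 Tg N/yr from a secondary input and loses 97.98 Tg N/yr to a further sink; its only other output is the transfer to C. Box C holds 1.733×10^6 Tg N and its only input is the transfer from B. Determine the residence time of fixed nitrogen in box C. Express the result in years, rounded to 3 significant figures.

Box A: F(A→B) = (97.60 + 46.27) − 25.22 = 118.65 Tg N/yr.
Box B: F(B→C) = (118.65 + 65.68) − 97.98 = 86.350 Tg N/yr.
Box C throughput = its input = 86.350 Tg N/yr; τ = 1.733×10^6 / 86.350 = 20070 yr.

20100 yr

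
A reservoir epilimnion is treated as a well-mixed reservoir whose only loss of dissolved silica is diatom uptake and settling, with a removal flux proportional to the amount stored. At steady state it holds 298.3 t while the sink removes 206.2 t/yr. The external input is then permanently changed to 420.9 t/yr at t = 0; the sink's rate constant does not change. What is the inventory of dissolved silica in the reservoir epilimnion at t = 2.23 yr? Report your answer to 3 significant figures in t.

542 t

Residence time τ = M₀/F₀ = 1.447 yr. The eventual steady state is M_∞ = M₀·(F₁/F₀) = 298.3 × 420.9/206.2 = 608.90 t.
The anomaly ΔM(t) = M(t) − M_∞ decays as ΔM₀·e^(−t/τ) with ΔM₀ = 298.3 − 608.90 = −310.6 t.
At t = 2.23 yr, e^(−t/τ) = e^(−1.541) = 0.2141, so ΔM = −66.49 t and M = 608.90 − 66.49 = 542.41 t.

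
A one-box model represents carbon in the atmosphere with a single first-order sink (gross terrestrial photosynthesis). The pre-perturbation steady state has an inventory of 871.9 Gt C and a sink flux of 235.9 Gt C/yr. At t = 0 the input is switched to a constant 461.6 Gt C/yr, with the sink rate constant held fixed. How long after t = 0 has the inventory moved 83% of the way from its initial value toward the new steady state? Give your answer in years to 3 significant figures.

τ = M₀/F₀ = 871.9/235.9 = 3.696 yr.
The remaining gap fraction is e^(−t/τ); 83% covered ⇒ e^(−t/τ) = 0.170.
t = −τ ln(0.170) = 3.696 × 1.772 = 6.549 yr.

6.55 yr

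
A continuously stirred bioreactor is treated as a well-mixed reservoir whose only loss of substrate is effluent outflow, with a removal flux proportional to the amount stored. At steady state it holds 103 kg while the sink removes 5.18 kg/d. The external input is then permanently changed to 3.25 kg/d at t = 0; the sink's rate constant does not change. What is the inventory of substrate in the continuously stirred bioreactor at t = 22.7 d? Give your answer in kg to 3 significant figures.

Residence time τ = M₀/F₀ = 19.88 d. The eventual steady state is M_∞ = M₀·(F₁/F₀) = 103 × 3.25/5.18 = 64.624 kg.
The anomaly ΔM(t) = M(t) − M_∞ decays as ΔM₀·e^(−t/τ) with ΔM₀ = 103 − 64.624 = 38.38 kg.
At t = 22.7 d, e^(−t/τ) = e^(−1.142) = 0.3193, so ΔM = 12.25 kg and M = 64.624 + 12.25 = 76.877 kg.

76.9 kg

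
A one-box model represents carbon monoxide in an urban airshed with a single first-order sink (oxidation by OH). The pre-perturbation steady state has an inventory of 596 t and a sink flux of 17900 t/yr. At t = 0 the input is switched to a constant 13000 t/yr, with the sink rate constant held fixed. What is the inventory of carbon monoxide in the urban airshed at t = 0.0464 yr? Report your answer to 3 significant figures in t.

The sink rate constant is k = F₀/M₀ = 17900/596 = 30.03 yr⁻¹.
Solving dM/dt = F₁ − kM with M(0) = M₀ gives M(t) = F₁/k + (M₀ − F₁/k)·e^(−kt).
F₁/k = 13000/30.03 = 432.85 t; kt = 30.03 × 0.0464 = 1.394, e^(−kt) = 0.2482.
M(0.0464) = 432.85 + (596 − 432.85) × 0.2482 = 432.85 + 40.49 = 473.34 t.

473 t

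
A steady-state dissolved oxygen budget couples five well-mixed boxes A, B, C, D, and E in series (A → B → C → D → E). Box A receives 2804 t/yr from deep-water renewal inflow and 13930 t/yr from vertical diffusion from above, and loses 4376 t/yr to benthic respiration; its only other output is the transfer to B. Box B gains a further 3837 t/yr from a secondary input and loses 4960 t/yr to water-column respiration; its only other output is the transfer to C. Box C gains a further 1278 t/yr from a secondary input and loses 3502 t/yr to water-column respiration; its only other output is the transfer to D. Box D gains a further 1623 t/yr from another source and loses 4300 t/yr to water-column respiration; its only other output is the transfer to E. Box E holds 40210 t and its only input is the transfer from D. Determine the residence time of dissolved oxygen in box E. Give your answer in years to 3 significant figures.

Box A: F(A→B) = (2804 + 13930) − 4376 = 12358 t/yr.
Box B: F(B→C) = (12358 + 3837) − 4960 = 11235 t/yr.
Box C: F(C→D) = (11235 + 1278) − 3502 = 9011.0 t/yr.
Box D: F(D→E) = (9011.0 + 1623) − 4300 = 6334.0 t/yr.
Box E throughput = its input = 6334.0 t/yr; τ = 40210 / 6334.0 = 6.348 yr.

6.35 yr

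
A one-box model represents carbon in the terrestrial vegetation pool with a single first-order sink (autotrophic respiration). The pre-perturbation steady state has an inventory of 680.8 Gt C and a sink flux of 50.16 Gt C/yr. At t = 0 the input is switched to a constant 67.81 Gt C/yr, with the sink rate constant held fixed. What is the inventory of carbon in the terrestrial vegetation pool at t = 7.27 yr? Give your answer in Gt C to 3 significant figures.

τ = M₀/F₀ = 680.8/50.16 = 13.57 yr; rate constant k = 1/τ.
New steady state M_∞ = F₁/k = F₁·τ = 67.81 × 13.57 = 920.36 Gt C.
M(t) = M_∞ + (M₀ − M_∞)·e^(−t/τ); t/τ = 7.27/13.57 = 0.5356, so e^(−t/τ) = 0.5853.
M(t) = 920.36 − 239.6 × 0.5853 = 780.14 Gt C.

780 Gt C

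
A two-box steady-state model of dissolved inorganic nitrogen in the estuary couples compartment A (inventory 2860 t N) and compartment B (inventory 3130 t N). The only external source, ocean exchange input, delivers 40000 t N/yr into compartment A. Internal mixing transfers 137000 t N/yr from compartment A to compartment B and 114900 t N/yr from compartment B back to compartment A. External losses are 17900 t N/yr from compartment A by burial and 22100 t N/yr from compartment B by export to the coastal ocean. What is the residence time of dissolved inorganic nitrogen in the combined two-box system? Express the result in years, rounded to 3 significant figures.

0.150 yr

Residence time in the combined system uses the total inventory and the total *external* removal — internal exchanges between the two boxes cancel.
M_total = 2860 + 3130 = 5990.0 t N.
ΣF_external_out = 17900 + 22100 = 40000 t N/yr.
τ = M_total / ΣF_ext = 5990.0 / 40000 = 0.1497 yr.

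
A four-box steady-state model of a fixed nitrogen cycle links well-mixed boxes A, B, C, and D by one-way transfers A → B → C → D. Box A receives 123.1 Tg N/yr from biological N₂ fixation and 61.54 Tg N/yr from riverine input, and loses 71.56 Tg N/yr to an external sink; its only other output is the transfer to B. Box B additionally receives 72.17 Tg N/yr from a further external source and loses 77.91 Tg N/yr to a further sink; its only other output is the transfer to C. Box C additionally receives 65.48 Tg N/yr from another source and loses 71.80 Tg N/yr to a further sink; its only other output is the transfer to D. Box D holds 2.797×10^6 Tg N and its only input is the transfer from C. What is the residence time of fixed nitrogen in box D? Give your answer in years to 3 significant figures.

27700 yr

Box A: F(A→B) = (123.1 + 61.54) − 71.56 = 113.08 Tg N/yr.
Box B: F(B→C) = (113.08 + 72.17) − 77.91 = 107.34 Tg N/yr.
Box C: F(C→D) = (107.34 + 65.48) − 71.80 = 101.02 Tg N/yr.
Box D throughput = its input = 101.02 Tg N/yr; τ = 2.797×10^6 / 101.02 = 27690 yr.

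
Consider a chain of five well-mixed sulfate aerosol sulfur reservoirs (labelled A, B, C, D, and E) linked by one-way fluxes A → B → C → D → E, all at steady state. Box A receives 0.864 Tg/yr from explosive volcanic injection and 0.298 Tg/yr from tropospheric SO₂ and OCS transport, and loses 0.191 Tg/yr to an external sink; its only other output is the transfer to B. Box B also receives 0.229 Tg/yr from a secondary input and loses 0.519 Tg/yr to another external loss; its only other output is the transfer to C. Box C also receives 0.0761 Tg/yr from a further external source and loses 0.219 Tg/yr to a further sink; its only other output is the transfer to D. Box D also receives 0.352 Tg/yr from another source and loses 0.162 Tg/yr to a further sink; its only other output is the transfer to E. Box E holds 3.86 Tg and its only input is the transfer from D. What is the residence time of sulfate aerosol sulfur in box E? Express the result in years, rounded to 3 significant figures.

Box A: F(A→B) = (0.864 + 0.298) − 0.191 = 0.97100 Tg/yr.
Box B: F(B→C) = (0.97100 + 0.229) − 0.519 = 0.68100 Tg/yr.
Box C: F(C→D) = (0.68100 + 0.0761) − 0.219 = 0.53810 Tg/yr.
Box D: F(D→E) = (0.53810 + 0.352) − 0.162 = 0.72810 Tg/yr.
Box E throughput = its input = 0.72810 Tg/yr; τ = 3.86 / 0.72810 = 5.301 yr.

5.30 yr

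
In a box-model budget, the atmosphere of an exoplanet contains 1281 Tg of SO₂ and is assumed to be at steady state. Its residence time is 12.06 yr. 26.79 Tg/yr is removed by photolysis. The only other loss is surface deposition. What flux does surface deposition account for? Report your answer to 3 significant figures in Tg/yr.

79.4 Tg/yr

Total removal F = M/τ = 1281 / 12.06 = 106.2 Tg/yr.
Surface deposition = F − (26.79) = 106.2 − 26.79 = 79.43 Tg/yr.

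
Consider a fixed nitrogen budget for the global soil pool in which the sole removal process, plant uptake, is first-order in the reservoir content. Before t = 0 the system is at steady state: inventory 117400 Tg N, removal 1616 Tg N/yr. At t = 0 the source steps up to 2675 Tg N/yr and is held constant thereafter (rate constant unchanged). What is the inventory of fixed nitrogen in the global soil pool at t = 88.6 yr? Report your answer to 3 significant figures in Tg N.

Residence time τ = M₀/F₀ = 72.65 yr. The eventual steady state is M_∞ = M₀·(F₁/F₀) = 117400 × 2675/1616 = 194330 Tg N.
The anomaly ΔM(t) = M(t) − M_∞ decays as ΔM₀·e^(−t/τ) with ΔM₀ = 117400 − 194330 = −76930 Tg N.
At t = 88.6 yr, e^(−t/τ) = e^(−1.220) = 0.2954, so ΔM = −22720 Tg N and M = 194330 − 22720 = 171610 Tg N.

172000 Tg N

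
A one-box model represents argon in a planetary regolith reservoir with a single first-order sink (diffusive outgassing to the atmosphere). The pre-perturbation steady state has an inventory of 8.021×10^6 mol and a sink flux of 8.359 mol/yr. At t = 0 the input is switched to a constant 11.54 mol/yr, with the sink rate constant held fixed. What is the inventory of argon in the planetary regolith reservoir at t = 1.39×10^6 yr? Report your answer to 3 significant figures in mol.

1.04×10^7 mol

Residence time τ = M₀/F₀ = 959600 yr. The eventual steady state is M_∞ = M₀·(F₁/F₀) = 8.021×10^6 × 11.54/8.359 = 1.1073×10^7 mol.
The anomaly ΔM(t) = M(t) − M_∞ decays as ΔM₀·e^(−t/τ) with ΔM₀ = 8.021×10^6 − 1.1073×10^7 = −3.052×10^6 mol.
At t = 1.39×10^6 yr, e^(−t/τ) = e^(−1.449) = 0.2349, so ΔM = −717000 mol and M = 1.1073×10^7 − 717000 = 1.0356×10^7 mol.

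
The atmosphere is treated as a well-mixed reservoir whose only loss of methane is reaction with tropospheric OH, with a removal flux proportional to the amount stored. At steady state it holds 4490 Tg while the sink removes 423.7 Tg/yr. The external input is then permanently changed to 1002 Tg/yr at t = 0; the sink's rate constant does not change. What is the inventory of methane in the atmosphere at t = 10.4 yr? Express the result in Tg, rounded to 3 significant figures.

τ = M₀/F₀ = 4490/423.7 = 10.60 yr; rate constant k = 1/τ.
New steady state M_∞ = F₁/k = F₁·τ = 1002 × 10.60 = 10618 Tg.
M(t) = M_∞ + (M₀ − M_∞)·e^(−t/τ); t/τ = 10.4/10.60 = 0.9814, so e^(−t/τ) = 0.3748.
M(t) = 10618 − 6128 × 0.3748 = 8321.5 Tg.

8320 Tg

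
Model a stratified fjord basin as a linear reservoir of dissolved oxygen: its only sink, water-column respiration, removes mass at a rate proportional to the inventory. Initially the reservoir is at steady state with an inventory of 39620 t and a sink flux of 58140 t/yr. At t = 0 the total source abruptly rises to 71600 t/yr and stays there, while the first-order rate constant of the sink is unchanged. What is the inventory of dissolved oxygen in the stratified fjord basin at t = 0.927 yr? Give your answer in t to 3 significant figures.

46400 t

The sink rate constant is k = F₀/M₀ = 58140/39620 = 1.467 yr⁻¹.
Solving dM/dt = F₁ − kM with M(0) = M₀ gives M(t) = F₁/k + (M₀ − F₁/k)·e^(−kt).
F₁/k = 71600/1.467 = 48792 t; kt = 1.467 × 0.927 = 1.360, e^(−kt) = 0.2566.
M(0.927) = 48792 + (39620 − 48792) × 0.2566 = 48792 − 2353 = 46439 t.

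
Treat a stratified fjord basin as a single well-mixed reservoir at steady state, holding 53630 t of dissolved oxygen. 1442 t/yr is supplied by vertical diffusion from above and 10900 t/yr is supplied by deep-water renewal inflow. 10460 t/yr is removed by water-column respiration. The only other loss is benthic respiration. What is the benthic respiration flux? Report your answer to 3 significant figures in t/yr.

At steady state ΣF_in = ΣF_out.
ΣF_in = 1442 + 10900 = 12342 t/yr.
Benthic respiration flux = ΣF_in − (10460) = 12342 − 10460 = 1882 t/yr.

1880 t/yr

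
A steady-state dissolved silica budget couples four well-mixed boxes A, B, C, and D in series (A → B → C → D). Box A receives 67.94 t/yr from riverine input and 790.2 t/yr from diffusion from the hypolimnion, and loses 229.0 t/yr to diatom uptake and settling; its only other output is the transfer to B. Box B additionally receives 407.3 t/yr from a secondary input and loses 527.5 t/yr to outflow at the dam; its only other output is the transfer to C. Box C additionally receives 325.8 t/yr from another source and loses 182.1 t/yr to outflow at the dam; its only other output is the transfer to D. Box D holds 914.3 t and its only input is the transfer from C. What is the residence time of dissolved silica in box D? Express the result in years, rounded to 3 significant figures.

Box A: F(A→B) = (67.94 + 790.2) − 229.0 = 629.14 t/yr.
Box B: F(B→C) = (629.14 + 407.3) − 527.5 = 508.94 t/yr.
Box C: F(C→D) = (508.94 + 325.8) − 182.1 = 652.64 t/yr.
Box D throughput = its input = 652.64 t/yr; τ = 914.3 / 652.64 = 1.401 yr.

1.40 yr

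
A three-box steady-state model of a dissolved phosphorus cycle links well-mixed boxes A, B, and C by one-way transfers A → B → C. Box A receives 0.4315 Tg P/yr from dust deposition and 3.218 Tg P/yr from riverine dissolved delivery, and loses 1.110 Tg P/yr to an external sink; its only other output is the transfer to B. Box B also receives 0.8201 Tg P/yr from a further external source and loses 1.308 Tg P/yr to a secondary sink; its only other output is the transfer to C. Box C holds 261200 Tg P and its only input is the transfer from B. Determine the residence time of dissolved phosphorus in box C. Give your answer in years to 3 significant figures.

127000 yr

Box A: F(A→B) = (0.4315 + 3.218) − 1.110 = 2.5395 Tg P/yr.
Box B: F(B→C) = (2.5395 + 0.8201) − 1.308 = 2.0516 Tg P/yr.
Box C throughput = its input = 2.0516 Tg P/yr; τ = 261200 / 2.0516 = 127300 yr.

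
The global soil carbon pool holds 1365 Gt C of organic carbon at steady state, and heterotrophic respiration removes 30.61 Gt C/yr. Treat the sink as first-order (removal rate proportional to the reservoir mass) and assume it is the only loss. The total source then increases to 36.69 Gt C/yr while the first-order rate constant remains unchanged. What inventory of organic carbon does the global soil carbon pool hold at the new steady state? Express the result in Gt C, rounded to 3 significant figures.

1640 Gt C

Rate constant k = F/M = 30.61 / 1365 = 0.02242 yr⁻¹.
At the new steady state, source = k·M_new ⇒ M_new = 36.69 / 0.02242 = 1636 Gt C.
(Equivalently M_new = M × F_new/F_old = 1365 × 36.69/30.61.)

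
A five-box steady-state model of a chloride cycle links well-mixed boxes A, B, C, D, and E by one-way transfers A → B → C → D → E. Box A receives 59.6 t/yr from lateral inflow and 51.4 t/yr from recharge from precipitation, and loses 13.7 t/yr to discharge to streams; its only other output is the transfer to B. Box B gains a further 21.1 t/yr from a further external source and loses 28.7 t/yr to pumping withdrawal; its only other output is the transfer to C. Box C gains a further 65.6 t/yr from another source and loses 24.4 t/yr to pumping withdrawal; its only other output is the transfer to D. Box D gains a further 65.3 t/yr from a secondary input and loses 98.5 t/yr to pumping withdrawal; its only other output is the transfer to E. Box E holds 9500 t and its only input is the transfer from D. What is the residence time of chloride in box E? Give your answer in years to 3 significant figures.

97.2 yr

Box A: F(A→B) = (59.6 + 51.4) − 13.7 = 97.300 t/yr.
Box B: F(B→C) = (97.300 + 21.1) − 28.7 = 89.700 t/yr.
Box C: F(C→D) = (89.700 + 65.6) − 24.4 = 130.90 t/yr.
Box D: F(D→E) = (130.90 + 65.3) − 98.5 = 97.700 t/yr.
Box E throughput = its input = 97.700 t/yr; τ = 9500 / 97.700 = 97.24 yr.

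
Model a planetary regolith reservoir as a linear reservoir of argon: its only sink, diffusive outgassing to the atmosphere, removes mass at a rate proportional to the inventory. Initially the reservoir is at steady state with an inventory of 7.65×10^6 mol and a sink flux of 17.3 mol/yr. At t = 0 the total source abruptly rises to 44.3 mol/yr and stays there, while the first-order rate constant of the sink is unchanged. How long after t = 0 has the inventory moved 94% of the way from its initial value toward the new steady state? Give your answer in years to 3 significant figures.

1.24×10^6 yr

τ = M₀/F₀ = 7.65×10^6/17.3 = 442200 yr.
The remaining gap fraction is e^(−t/τ); 94% covered ⇒ e^(−t/τ) = 0.0600.
t = −τ ln(0.0600) = 442200 × 2.813 = 1.244×10^6 yr.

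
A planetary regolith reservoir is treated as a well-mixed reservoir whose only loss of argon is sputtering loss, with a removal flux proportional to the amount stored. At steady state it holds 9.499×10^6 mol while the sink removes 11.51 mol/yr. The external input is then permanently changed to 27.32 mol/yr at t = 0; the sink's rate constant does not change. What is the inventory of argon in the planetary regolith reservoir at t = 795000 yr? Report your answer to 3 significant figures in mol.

The sink rate constant is k = F₀/M₀ = 11.51/9.499×10^6 = 1.212×10^-6 yr⁻¹.
Solving dM/dt = F₁ − kM with M(0) = M₀ gives M(t) = F₁/k + (M₀ − F₁/k)·e^(−kt).
F₁/k = 27.32/1.212×10^-6 = 2.2547×10^7 mol; kt = 1.212×10^-6 × 795000 = 0.9633, e^(−kt) = 0.3816.
M(795000) = 2.2547×10^7 + (9.499×10^6 − 2.2547×10^7) × 0.3816 = 2.2547×10^7 − 4.979×10^6 = 1.7567×10^7 mol.

1.76×10^7 mol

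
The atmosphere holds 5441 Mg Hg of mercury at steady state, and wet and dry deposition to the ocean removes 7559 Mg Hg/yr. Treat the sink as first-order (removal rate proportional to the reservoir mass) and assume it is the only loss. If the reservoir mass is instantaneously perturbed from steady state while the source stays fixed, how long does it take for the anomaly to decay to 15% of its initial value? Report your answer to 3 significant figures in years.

1.37 yr

For a linear reservoir the anomaly decays as exp(−t/τ) with τ = M/F = 5441/7559 = 0.7198 yr.
exp(−t/τ) = 0.15 ⇒ t = −τ ln(0.15) = 0.7198 × 1.897 = 1.366 yr.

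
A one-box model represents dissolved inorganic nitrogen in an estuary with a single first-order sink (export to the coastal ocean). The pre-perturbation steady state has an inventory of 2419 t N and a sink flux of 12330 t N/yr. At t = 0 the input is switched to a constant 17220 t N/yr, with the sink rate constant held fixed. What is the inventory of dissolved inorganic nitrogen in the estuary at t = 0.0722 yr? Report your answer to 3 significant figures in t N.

2710 t N

Residence time τ = M₀/F₀ = 0.1962 yr. The eventual steady state is M_∞ = M₀·(F₁/F₀) = 2419 × 17220/12330 = 3378.4 t N.
The anomaly ΔM(t) = M(t) − M_∞ decays as ΔM₀·e^(−t/τ) with ΔM₀ = 2419 − 3378.4 = −959.4 t N.
At t = 0.0722 yr, e^(−t/τ) = e^(−0.3680) = 0.6921, so ΔM = −664.0 t N and M = 3378.4 − 664.0 = 2714.4 t N.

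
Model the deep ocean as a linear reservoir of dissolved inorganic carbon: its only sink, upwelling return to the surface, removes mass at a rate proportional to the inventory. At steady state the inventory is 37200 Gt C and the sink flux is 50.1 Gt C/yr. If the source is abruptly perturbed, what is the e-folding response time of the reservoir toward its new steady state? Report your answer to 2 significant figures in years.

740 yr

For a linear reservoir the response time equals the residence time τ = M/F.
τ = 37200 / 50.1 = 742.5 yr.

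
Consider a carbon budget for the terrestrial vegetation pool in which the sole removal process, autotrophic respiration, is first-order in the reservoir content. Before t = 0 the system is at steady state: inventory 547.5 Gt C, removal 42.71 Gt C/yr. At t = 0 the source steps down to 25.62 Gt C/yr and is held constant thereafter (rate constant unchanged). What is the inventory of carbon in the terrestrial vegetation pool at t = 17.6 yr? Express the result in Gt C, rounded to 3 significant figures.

384 Gt C

The sink rate constant is k = F₀/M₀ = 42.71/547.5 = 0.07801 yr⁻¹.
Solving dM/dt = F₁ − kM with M(0) = M₀ gives M(t) = F₁/k + (M₀ − F₁/k)·e^(−kt).
F₁/k = 25.62/0.07801 = 328.42 Gt C; kt = 0.07801 × 17.6 = 1.373, e^(−kt) = 0.2534.
M(17.6) = 328.42 + (547.5 − 328.42) × 0.2534 = 328.42 + 55.50 = 383.93 Gt C.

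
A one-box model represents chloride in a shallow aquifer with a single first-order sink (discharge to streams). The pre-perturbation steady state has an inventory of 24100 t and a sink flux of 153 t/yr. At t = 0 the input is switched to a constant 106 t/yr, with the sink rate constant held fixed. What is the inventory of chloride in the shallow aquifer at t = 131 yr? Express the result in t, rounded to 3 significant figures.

Residence time τ = M₀/F₀ = 157.5 yr. The eventual steady state is M_∞ = M₀·(F₁/F₀) = 24100 × 106/153 = 16697 t.
The anomaly ΔM(t) = M(t) − M_∞ decays as ΔM₀·e^(−t/τ) with ΔM₀ = 24100 − 16697 = 7403 t.
At t = 131 yr, e^(−t/τ) = e^(−0.8317) = 0.4353, so ΔM = 3223 t and M = 16697 + 3223 = 19920 t.

19900 t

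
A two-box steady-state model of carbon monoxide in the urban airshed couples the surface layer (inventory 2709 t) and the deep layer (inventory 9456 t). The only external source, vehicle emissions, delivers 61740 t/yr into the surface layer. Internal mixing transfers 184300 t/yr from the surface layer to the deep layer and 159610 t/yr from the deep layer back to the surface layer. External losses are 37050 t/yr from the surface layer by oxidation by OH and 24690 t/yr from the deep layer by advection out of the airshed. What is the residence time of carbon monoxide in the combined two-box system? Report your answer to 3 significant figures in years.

0.197 yr

Residence time in the combined system uses the total inventory and the total *external* removal — internal exchanges between the two boxes cancel.
M_total = 2709 + 9456 = 12165 t.
ΣF_external_out = 37050 + 24690 = 61740 t/yr.
τ = M_total / ΣF_ext = 12165 / 61740 = 0.1970 yr.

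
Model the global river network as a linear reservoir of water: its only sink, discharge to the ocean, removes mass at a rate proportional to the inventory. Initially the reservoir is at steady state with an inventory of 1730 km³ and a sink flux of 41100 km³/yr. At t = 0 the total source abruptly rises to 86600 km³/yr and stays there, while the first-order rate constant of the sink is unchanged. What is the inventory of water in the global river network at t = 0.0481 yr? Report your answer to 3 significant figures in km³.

The sink rate constant is k = F₀/M₀ = 41100/1730 = 23.76 yr⁻¹.
Solving dM/dt = F₁ − kM with M(0) = M₀ gives M(t) = F₁/k + (M₀ − F₁/k)·e^(−kt).
F₁/k = 86600/23.76 = 3645.2 km³; kt = 23.76 × 0.0481 = 1.143, e^(−kt) = 0.3189.
M(0.0481) = 3645.2 + (1730 − 3645.2) × 0.3189 = 3645.2 − 610.9 = 3034.4 km³.

3030 km³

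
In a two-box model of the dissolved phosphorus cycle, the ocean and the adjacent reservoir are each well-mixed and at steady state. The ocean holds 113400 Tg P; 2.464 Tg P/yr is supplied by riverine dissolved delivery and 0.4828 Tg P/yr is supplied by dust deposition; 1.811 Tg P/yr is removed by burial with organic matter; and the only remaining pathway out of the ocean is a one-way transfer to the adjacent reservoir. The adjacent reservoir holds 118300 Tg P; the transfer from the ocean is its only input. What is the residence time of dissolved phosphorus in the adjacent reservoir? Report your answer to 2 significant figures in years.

100000 yr

Balance the ocean: ΣF_in = 2.464 + 0.4828 = 2.9468 Tg P/yr.
Transfer to the adjacent reservoir = ΣF_in − (1.811) = 1.1358 Tg P/yr.
At steady state the output of the adjacent reservoir equals its input, 1.1358 Tg P/yr.
τ = M / F = 118300 / 1.1358 = 104200 yr.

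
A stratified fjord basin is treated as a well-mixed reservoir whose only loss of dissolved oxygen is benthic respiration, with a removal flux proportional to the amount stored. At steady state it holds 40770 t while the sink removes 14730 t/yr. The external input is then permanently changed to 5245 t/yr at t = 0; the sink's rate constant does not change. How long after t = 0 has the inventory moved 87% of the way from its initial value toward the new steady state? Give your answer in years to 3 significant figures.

τ = M₀/F₀ = 40770/14730 = 2.768 yr.
The remaining gap fraction is e^(−t/τ); 87% covered ⇒ e^(−t/τ) = 0.130.
t = −τ ln(0.130) = 2.768 × 2.040 = 5.647 yr.

5.65 yr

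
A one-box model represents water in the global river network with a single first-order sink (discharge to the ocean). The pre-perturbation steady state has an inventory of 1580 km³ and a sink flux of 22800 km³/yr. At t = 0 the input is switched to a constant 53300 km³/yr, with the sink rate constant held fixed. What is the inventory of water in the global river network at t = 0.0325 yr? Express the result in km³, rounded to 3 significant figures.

Residence time τ = M₀/F₀ = 0.06930 yr. The eventual steady state is M_∞ = M₀·(F₁/F₀) = 1580 × 53300/22800 = 3693.6 km³.
The anomaly ΔM(t) = M(t) − M_∞ decays as ΔM₀·e^(−t/τ) with ΔM₀ = 1580 − 3693.6 = −2114 km³.
At t = 0.0325 yr, e^(−t/τ) = e^(−0.4690) = 0.6256, so ΔM = −1322 km³ and M = 3693.6 − 1322 = 2371.3 km³.

2370 km³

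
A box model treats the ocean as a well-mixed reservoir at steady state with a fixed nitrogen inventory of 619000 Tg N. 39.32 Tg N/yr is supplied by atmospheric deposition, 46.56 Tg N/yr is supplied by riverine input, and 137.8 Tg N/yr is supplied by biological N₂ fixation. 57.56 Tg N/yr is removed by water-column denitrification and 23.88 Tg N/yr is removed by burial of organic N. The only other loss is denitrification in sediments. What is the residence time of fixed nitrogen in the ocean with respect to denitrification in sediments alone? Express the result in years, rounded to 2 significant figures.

At steady state ΣF_in = ΣF_out.
ΣF_in = 39.32 + 46.56 + 137.8 = 223.68 Tg N/yr.
Denitrification in sediments flux = ΣF_in − (57.56 + 23.88) = 223.68 − 81.44 = 142.2 Tg N/yr.
τ = M / F = 619000 / 142.2 = 4352 yr.

4400 yr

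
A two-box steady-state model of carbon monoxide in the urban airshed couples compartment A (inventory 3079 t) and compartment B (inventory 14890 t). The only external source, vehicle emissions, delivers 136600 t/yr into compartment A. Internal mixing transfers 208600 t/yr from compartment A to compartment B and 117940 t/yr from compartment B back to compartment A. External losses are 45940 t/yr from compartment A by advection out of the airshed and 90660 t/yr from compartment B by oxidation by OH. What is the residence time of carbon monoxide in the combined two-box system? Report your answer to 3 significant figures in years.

0.132 yr

Treat the two boxes together as one reservoir: the mixing fluxes between them are internal recycling, so τ = ΣM / Σ(external losses).
M_total = 3079 + 14890 = 17969 t.
ΣF_external_out = 45940 + 90660 = 136600 t/yr.
τ = M_total / ΣF_ext = 17969 / 136600 = 0.1315 yr.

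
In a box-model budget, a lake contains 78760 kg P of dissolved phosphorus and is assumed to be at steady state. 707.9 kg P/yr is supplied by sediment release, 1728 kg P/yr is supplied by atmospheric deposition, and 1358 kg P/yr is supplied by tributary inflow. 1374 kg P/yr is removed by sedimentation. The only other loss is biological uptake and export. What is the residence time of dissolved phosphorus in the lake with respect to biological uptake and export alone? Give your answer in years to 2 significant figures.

33 yr

At steady state ΣF_in = ΣF_out.
ΣF_in = 707.9 + 1728 + 1358 = 3793.9 kg P/yr.
Biological uptake and export flux = ΣF_in − (1374) = 3793.9 − 1374 = 2420 kg P/yr.
τ = M / F = 78760 / 2420 = 32.55 yr.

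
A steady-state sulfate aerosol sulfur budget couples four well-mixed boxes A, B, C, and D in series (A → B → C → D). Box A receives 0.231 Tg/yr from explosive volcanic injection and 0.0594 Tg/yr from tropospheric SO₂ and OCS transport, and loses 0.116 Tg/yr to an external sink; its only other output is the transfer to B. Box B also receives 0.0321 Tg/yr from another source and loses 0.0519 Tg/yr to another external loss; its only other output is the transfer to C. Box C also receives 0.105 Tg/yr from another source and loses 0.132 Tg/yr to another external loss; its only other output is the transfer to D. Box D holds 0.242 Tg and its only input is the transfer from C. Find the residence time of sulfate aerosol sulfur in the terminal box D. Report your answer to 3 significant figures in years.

Box A: F(A→B) = (0.231 + 0.0594) − 0.116 = 0.17440 Tg/yr.
Box B: F(B→C) = (0.17440 + 0.0321) − 0.0519 = 0.15460 Tg/yr.
Box C: F(C→D) = (0.15460 + 0.105) − 0.132 = 0.12760 Tg/yr.
Box D throughput = its input = 0.12760 Tg/yr; τ = 0.242 / 0.12760 = 1.897 yr.

1.90 yr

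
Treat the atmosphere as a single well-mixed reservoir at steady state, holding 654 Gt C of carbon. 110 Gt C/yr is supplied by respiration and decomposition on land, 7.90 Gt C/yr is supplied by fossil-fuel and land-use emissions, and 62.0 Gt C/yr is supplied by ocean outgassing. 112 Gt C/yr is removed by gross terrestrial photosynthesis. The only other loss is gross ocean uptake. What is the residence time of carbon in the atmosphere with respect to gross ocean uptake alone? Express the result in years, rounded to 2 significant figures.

At steady state ΣF_in = ΣF_out.
ΣF_in = 110 + 7.90 + 62.0 = 179.90 Gt C/yr.
Gross ocean uptake flux = ΣF_in − (112) = 179.90 − 112.0 = 67.90 Gt C/yr.
τ = M / F = 654 / 67.90 = 9.632 yr.

9.6 yr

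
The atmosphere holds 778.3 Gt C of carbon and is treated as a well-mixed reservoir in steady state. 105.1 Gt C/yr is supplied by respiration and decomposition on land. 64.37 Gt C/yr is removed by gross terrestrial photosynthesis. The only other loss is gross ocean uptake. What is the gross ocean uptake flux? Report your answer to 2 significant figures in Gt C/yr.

41 Gt C/yr

At steady state ΣF_in = ΣF_out.
ΣF_in = 105.10 Gt C/yr.
Gross ocean uptake flux = ΣF_in − (64.37) = 105.10 − 64.37 = 40.73 Gt C/yr.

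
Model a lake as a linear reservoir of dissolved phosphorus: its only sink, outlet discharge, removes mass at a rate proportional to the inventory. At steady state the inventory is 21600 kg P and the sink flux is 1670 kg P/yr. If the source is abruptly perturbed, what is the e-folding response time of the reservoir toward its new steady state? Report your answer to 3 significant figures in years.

For a linear reservoir the response time equals the residence time τ = M/F.
τ = 21600 / 1670 = 12.93 yr.

12.9 yr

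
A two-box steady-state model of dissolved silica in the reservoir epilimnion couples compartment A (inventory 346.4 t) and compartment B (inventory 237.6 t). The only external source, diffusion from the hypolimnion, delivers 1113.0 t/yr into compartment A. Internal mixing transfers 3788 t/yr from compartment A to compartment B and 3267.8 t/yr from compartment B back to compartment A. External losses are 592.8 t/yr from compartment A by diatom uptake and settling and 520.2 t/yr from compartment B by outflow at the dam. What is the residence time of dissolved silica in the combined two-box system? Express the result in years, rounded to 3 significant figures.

0.525 yr

Residence time in the combined system uses the total inventory and the total *external* removal — internal exchanges between the two boxes cancel.
M_total = 346.4 + 237.6 = 584.00 t.
ΣF_external_out = 592.8 + 520.2 = 1113.0 t/yr.
τ = M_total / ΣF_ext = 584.00 / 1113.0 = 0.5247 yr.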